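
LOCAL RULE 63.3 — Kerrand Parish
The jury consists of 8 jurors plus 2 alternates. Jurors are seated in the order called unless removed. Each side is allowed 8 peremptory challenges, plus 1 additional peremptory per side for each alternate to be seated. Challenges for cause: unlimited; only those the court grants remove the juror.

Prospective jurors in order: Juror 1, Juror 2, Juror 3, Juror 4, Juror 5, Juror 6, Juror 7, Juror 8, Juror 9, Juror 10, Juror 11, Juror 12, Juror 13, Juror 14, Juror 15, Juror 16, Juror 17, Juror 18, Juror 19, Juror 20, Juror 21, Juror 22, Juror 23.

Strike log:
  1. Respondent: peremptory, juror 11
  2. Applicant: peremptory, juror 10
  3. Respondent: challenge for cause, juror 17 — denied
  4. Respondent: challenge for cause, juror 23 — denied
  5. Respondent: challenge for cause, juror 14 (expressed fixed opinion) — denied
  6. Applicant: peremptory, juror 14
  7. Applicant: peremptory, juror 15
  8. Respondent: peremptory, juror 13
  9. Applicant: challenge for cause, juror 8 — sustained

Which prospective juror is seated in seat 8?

9

Removed: #8, #10, #11, #13, #14, #15. (#17, #23 stay — for-cause denied.)
Filling seats in venire order through position 8: #1, #2, #3, #4, #5, #6, #7, #9.
So seat 8 is #9.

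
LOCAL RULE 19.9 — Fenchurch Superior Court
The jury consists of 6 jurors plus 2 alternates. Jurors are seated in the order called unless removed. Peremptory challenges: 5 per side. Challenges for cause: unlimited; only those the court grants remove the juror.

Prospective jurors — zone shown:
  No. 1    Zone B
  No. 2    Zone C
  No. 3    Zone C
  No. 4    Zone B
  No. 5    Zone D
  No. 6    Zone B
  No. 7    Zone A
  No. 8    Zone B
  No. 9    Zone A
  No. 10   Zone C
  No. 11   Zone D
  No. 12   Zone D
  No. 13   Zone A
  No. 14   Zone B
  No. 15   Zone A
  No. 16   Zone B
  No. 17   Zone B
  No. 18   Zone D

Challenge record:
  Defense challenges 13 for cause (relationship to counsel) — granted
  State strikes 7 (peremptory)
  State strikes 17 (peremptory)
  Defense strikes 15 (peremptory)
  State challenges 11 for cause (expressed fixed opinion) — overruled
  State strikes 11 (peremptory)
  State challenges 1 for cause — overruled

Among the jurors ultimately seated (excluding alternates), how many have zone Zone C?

Removed: #7, #11, #13, #15, #17.
Seated jurors 1–6: #1, #2, #3, #4, #5, #6 (alternates #8, #9 not counted).
Of those, in Zone C: #2, #3 → 2.

2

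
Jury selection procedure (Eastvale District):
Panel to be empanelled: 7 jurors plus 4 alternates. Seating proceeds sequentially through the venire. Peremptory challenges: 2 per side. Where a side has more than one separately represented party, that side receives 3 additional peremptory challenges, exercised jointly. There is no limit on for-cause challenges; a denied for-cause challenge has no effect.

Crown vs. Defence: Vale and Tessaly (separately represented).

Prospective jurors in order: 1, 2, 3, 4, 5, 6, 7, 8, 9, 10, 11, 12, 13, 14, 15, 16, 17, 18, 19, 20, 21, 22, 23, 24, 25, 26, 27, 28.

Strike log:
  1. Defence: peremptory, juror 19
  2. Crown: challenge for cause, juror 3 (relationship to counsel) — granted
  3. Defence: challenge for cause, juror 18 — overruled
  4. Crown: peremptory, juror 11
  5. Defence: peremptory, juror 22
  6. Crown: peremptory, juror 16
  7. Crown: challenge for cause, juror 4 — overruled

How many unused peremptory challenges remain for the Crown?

Crown allotment: 2.
Crown peremptories used: #11, #16 — 2 (for-cause on #3, #4 don't count).
Remaining: 2 − 2 = 0.

0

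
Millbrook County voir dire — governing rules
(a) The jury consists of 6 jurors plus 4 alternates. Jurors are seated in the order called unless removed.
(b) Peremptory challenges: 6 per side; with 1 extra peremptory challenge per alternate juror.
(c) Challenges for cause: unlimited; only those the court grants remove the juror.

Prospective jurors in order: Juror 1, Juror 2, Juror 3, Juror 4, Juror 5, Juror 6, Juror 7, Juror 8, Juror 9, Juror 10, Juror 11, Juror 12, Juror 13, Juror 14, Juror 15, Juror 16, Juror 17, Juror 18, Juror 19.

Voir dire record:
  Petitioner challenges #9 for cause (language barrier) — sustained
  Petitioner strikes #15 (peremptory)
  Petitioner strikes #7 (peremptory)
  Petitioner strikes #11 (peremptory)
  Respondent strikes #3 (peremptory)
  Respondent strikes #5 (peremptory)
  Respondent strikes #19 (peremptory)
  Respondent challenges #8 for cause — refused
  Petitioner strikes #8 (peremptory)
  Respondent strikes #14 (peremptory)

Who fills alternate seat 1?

13

Removed: #3, #5, #7, #8, #9, #11, #14, #15, #19.
Seating in order: seats 1–6 → #1, #2, #4, #6, #10, #12; alternates → #13, #16, #17, #18.
So alternate 1 is #13.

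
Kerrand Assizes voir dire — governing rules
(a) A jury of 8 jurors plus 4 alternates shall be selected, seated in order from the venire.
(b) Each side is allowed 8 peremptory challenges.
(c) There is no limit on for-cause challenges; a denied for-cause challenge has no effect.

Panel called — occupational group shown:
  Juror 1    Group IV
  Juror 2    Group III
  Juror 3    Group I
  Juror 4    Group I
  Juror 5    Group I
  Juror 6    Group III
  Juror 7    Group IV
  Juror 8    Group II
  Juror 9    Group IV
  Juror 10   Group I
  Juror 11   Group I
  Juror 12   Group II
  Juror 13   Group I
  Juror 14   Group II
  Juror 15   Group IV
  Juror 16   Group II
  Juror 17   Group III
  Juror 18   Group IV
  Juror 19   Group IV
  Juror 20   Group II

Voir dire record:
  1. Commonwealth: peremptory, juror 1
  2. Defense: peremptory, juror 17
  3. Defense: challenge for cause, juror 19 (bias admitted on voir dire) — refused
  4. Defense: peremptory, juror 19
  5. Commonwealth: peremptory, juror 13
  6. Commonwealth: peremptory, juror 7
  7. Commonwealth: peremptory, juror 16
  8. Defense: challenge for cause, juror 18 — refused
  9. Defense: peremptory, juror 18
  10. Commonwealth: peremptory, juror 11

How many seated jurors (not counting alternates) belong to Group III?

2

Removed: #1, #7, #11, #13, #16, #17, #18, #19.
Seated jurors 1–8: #2, #3, #4, #5, #6, #8, #9, #10 (alternates #12, #14, #15, #20 not counted).
Of those, in Group III: #2, #6 → 2.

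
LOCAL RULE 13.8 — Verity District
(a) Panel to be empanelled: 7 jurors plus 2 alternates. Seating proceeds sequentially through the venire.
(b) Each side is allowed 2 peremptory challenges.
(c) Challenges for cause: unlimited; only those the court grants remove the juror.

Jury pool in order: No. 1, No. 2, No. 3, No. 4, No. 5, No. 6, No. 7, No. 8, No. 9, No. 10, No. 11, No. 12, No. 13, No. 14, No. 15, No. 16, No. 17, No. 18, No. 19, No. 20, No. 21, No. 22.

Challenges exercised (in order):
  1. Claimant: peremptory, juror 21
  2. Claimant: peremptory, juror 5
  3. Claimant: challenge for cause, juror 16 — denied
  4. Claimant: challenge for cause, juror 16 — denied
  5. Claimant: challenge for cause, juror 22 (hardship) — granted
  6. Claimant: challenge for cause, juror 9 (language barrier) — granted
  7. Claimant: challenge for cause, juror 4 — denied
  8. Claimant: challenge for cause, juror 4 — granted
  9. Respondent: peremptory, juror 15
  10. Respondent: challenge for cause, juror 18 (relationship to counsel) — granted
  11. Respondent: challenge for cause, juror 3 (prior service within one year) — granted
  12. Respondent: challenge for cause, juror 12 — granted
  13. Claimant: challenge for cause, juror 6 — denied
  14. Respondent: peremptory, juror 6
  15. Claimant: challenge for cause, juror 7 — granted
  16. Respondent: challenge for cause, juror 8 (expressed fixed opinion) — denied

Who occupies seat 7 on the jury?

Removed: #3, #4, #5, #6, #7, #9, #12, #15, #18, #21, #22. (#8, #16 stay — for-cause denied.)
Seating in order: seats 1–7 → #1, #2, #8, #10, #11, #13, #14; alternates → #16, #17.
So seat 7 is #14.

14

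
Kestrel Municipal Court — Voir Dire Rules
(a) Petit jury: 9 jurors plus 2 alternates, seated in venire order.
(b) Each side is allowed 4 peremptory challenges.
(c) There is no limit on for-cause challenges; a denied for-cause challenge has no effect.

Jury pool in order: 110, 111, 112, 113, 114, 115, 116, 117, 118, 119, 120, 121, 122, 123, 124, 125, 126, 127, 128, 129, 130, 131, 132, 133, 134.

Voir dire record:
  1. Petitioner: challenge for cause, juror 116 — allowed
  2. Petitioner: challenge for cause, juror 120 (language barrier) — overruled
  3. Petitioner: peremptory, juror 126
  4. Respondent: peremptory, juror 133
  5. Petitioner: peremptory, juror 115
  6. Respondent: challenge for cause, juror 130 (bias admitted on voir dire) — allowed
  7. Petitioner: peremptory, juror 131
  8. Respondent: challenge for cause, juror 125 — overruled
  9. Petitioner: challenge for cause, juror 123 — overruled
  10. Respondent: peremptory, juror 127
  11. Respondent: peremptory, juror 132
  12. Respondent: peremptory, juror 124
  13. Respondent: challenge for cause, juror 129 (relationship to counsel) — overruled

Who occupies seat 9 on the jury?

120

Removed: #115, #116, #124, #126, #127, #130, #131, #132, #133. (#120, #123, #125, #129 stay — for-cause denied.)
Filling seats in venire order through position 9: #110, #111, #112, #113, #114, #117, #118, #119, #120.
So seat 9 is #120.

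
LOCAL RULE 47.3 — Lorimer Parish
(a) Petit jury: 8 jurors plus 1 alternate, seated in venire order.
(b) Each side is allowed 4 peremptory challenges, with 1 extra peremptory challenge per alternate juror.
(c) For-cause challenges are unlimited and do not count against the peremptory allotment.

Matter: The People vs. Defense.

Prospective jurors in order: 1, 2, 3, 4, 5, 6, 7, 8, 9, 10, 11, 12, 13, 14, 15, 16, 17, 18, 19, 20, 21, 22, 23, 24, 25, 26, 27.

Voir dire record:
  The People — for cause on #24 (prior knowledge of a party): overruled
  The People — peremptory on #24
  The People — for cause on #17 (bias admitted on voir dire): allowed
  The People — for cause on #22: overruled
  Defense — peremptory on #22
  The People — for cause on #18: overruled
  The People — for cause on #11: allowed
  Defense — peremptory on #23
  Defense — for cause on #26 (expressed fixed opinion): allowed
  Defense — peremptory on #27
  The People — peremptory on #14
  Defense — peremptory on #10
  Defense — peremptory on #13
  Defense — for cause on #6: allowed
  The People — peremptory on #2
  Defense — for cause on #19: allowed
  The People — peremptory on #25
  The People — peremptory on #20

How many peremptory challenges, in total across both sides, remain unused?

The People allotment: 4 base + 1 × 1 alternate = 5. Defense allotment: 4 base + 1 × 1 alternate = 5.
The People peremptories used: #24, #14, #2, #25, #20 — 5 (for-cause on #24, #17, #22, #18, #11 don't count).
Defense peremptories used: #22, #23, #27, #10, #13 — 5 (for-cause on #26, #6, #19 don't count).
Remaining: (5 − 5) + (5 − 5) = 0.

0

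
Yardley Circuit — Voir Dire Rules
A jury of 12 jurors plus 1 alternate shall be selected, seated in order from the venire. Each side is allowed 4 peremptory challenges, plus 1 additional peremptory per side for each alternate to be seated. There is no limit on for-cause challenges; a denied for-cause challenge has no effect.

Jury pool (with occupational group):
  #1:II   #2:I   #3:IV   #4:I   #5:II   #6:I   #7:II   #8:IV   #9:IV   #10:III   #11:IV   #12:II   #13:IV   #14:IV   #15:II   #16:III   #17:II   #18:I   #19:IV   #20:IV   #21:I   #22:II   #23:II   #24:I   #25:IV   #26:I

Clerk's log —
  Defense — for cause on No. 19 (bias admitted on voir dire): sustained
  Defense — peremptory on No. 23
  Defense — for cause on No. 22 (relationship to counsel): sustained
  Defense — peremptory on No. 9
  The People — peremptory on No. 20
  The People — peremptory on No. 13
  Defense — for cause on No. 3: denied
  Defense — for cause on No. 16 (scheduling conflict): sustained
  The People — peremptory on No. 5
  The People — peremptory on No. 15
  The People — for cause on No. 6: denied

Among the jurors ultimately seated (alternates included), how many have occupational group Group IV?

Removed: #5, #9, #13, #15, #16, #19, #20, #22, #23.
Seated (13 incl. alternates): #1, #2, #3, #4, #6, #7, #8, #10, #11, #12, #14, #17, #18.
Of those, in Group IV: #3, #8, #11, #14 → 4.

4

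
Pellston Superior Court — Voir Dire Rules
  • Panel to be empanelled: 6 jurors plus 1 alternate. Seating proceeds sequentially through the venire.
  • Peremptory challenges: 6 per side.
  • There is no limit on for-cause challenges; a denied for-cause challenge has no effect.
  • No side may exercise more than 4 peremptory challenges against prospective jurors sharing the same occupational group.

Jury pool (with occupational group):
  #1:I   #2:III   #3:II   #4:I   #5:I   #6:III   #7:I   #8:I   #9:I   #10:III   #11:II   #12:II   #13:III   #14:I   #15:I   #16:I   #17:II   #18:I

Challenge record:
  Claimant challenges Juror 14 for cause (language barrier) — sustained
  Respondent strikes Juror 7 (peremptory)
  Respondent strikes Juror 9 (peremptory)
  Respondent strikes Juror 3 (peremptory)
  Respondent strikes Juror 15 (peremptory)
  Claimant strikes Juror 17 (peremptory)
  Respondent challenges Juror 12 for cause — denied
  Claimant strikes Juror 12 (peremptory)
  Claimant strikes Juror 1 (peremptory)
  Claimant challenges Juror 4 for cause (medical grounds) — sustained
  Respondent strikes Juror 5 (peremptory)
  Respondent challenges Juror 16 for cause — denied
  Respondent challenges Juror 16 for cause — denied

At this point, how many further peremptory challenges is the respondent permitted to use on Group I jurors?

0

Respondent peremptories so far: #7, #9, #3, #15, #5 — 5 of 6 used, 1 left overall.
Against Group I: #7, #9, #15, #5 — 4 used; per-group cap 4 leaves 0.
Binding limit: min(1, 0) = 0.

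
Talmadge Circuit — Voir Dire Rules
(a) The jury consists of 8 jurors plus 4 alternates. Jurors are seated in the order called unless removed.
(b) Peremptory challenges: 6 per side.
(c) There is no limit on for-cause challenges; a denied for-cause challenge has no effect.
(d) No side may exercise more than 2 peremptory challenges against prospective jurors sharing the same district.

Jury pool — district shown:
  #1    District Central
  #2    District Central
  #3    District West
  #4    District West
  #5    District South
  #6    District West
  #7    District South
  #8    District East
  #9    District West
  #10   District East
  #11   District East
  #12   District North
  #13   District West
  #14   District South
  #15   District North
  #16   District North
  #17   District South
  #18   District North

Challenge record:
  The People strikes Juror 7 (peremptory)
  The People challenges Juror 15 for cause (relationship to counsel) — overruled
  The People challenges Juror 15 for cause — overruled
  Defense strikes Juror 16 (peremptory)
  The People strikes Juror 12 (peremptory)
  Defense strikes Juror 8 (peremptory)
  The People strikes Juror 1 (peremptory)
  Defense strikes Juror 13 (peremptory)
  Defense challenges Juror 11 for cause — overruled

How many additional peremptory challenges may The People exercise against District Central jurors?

1

The People peremptories so far: #7, #12, #1 — 3 of 6 used, 3 left overall.
Against District Central: #1 — 1 used; per-district cap 2 leaves 1.
Binding limit: min(3, 1) = 1.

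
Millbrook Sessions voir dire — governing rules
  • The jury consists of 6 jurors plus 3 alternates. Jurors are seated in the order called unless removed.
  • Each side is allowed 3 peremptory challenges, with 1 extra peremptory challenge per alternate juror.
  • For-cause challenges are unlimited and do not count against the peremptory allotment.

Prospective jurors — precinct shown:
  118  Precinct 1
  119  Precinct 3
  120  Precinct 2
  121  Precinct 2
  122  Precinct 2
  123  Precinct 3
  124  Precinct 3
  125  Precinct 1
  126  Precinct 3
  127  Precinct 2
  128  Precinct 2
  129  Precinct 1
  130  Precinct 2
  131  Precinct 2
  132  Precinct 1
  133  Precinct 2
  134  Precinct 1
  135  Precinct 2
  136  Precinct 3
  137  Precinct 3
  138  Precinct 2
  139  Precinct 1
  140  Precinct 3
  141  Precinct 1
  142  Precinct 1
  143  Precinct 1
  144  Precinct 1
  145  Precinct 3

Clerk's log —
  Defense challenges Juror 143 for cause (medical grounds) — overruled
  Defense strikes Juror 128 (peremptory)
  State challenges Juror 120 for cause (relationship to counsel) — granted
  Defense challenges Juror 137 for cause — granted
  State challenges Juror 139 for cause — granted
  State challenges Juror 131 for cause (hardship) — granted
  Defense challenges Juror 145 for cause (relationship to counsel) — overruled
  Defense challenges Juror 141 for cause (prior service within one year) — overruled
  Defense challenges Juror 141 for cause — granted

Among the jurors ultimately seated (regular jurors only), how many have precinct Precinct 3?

Removed: #120, #128, #131, #137, #139, #141.
Seated jurors 1–6: #118, #119, #121, #122, #123, #124 (alternates #125, #126, #127 not counted).
Of those, in Precinct 3: #119, #123, #124 → 3.

3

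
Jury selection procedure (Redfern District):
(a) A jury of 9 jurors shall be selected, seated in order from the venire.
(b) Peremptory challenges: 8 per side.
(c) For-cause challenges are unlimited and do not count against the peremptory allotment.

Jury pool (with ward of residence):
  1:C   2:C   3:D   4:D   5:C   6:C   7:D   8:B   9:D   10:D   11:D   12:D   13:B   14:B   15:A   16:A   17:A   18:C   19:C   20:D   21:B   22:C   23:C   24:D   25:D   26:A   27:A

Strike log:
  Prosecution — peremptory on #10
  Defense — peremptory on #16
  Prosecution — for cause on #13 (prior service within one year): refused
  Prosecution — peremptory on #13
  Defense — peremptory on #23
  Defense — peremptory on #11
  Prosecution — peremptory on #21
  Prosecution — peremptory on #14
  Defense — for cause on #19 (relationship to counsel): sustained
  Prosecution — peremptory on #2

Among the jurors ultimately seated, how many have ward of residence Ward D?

5

Removed: #2, #10, #11, #13, #14, #16, #19, #21, #23.
Seated jurors 1–9: #1, #3, #4, #5, #6, #7, #8, #9, #12.
Of those, in Ward D: #3, #4, #7, #9, #12 → 5.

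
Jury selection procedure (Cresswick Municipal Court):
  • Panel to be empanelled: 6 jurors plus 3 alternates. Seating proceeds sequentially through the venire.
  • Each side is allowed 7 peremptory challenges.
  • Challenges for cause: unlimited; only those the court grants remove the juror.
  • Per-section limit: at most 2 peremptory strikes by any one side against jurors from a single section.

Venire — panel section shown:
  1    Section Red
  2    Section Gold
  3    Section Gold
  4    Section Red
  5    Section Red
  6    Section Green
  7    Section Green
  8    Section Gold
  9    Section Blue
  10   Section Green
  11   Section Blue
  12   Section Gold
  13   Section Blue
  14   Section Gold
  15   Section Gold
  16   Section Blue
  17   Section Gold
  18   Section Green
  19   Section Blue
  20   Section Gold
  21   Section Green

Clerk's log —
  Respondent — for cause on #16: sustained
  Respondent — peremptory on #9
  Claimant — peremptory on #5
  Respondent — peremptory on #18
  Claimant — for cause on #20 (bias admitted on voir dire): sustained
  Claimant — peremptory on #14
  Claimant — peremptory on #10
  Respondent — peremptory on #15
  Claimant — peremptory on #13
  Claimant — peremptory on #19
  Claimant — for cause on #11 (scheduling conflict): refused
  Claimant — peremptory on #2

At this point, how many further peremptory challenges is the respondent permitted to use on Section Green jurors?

1

Respondent peremptories so far: #9, #18, #15 — 3 of 7 used, 4 left overall.
Against Section Green: #18 — 1 used; per-section cap 2 leaves 1.
Binding limit: min(4, 1) = 1.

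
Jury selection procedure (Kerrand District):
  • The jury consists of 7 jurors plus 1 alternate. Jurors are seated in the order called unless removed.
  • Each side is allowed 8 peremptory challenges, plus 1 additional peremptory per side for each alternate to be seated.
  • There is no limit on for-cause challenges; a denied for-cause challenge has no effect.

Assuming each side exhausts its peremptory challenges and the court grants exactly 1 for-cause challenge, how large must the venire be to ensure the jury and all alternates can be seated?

Seats to fill: 7 + 1 alternates = 8.
Peremptories: 8 + 1×1 = 9 per side × 2 sides = 18.
For-cause removals: 1.
Minimum venire: 8 + 18 + 1 = 27.

27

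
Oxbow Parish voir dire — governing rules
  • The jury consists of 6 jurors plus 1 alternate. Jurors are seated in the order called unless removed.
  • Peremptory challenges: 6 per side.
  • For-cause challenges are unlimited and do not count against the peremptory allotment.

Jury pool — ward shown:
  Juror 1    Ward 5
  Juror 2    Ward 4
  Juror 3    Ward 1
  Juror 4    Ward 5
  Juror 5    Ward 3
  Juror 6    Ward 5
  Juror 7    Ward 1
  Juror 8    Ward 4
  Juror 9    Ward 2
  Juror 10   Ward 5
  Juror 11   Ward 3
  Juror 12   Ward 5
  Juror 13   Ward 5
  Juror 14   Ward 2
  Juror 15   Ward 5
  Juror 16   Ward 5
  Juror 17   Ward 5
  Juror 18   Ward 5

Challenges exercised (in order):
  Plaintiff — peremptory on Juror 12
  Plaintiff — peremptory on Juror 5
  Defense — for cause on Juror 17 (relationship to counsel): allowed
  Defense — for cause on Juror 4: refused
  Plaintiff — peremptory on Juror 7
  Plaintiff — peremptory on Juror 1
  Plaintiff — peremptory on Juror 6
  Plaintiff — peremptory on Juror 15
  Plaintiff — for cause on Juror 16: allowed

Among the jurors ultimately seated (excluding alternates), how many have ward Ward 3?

Removed: #1, #5, #6, #7, #12, #15, #16, #17.
Seated jurors 1–6: #2, #3, #4, #8, #9, #10 (alternates #11 not counted).
None of those are in Ward 3 → 0.

0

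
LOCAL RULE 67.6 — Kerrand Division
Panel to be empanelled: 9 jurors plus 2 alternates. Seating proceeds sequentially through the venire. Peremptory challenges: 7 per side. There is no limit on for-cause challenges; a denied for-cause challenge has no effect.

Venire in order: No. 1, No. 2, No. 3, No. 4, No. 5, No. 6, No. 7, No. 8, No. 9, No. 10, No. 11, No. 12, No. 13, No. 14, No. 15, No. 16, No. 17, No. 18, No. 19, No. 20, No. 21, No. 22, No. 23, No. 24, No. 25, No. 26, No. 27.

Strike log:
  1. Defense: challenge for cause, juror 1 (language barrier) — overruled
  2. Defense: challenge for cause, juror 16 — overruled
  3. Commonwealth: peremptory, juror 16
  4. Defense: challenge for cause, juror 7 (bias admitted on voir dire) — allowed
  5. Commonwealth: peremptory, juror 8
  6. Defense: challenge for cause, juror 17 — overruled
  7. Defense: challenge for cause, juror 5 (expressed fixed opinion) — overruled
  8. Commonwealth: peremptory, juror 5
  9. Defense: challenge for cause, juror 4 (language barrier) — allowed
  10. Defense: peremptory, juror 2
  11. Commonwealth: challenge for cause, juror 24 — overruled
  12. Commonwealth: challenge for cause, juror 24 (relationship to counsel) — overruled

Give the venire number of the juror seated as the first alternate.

15

Removed: #2, #4, #5, #7, #8, #16. (#1, #17, #24 stay — for-cause denied.)
Seating in order: seats 1–9 → #1, #3, #6, #9, #10, #11, #12, #13, #14; alternates → #15, #17.
So alternate 1 is #15.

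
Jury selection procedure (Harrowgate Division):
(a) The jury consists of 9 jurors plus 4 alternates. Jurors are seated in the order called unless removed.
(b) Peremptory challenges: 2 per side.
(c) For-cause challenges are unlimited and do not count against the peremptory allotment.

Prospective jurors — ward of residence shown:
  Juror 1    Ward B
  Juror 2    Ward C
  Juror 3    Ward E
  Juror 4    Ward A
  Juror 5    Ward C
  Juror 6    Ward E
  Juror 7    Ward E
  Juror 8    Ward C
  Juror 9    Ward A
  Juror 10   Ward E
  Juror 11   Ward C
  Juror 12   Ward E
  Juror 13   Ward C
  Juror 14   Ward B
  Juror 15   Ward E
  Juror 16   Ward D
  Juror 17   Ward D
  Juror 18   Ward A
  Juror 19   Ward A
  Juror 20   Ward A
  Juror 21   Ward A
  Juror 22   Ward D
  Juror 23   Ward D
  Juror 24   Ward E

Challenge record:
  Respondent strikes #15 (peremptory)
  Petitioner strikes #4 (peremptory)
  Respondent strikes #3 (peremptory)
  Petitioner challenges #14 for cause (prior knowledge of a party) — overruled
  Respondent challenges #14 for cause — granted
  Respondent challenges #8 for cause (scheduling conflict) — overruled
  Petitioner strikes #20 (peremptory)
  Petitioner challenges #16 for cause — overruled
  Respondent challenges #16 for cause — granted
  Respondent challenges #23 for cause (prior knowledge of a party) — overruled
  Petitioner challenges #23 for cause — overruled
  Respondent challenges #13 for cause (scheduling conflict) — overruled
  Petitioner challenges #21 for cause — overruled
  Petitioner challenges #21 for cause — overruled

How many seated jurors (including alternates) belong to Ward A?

Removed: #3, #4, #14, #15, #16, #20.
Seated (13 incl. alternates): #1, #2, #5, #6, #7, #8, #9, #10, #11, #12, #13, #17, #18.
Of those, in Ward A: #9, #18 → 2.

2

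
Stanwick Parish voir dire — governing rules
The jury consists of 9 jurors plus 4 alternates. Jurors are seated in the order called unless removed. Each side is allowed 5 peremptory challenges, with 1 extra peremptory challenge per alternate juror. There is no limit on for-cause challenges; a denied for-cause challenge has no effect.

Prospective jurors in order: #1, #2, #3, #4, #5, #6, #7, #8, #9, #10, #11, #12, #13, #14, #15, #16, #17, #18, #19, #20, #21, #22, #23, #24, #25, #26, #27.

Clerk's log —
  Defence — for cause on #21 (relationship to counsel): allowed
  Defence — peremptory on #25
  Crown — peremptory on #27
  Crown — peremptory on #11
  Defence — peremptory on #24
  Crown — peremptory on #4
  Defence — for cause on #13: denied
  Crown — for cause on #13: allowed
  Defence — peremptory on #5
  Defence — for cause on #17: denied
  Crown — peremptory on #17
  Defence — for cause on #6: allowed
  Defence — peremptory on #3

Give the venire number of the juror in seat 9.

Removed: #3, #4, #5, #6, #11, #13, #17, #21, #24, #25, #27.
Seating in order: seats 1–9 → #1, #2, #7, #8, #9, #10, #12, #14, #15; alternates → #16, #18, #19, #20.
So seat 9 is #15.

15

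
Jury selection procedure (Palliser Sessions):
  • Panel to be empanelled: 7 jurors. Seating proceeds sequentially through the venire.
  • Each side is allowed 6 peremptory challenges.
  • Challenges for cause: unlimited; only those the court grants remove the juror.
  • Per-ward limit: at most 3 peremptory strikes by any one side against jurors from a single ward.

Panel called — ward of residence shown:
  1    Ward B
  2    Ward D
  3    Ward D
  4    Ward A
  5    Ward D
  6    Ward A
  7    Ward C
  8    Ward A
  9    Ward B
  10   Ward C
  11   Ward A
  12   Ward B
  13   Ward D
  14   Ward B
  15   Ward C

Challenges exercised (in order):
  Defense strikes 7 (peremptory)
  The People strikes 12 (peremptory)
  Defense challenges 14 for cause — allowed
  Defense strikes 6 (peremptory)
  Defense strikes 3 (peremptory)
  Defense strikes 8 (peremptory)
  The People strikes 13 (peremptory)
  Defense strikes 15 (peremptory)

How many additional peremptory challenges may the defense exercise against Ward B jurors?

Defense peremptories so far: #7, #6, #3, #8, #15 — 5 of 6 used, 1 left overall.
Against Ward B: none yet — per-ward cap 3 leaves 3.
Binding limit: min(1, 3) = 1.

1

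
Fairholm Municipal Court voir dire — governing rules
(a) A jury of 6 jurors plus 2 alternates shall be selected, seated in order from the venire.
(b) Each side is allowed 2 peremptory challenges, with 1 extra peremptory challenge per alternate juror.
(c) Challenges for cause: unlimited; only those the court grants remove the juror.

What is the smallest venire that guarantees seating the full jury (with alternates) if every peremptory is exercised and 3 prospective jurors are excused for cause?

19

Seats to fill: 6 + 2 alternates = 8.
Peremptories: 2 + 1×2 = 4 per side × 2 sides = 8.
For-cause removals: 3.
Minimum venire: 8 + 8 + 3 = 19.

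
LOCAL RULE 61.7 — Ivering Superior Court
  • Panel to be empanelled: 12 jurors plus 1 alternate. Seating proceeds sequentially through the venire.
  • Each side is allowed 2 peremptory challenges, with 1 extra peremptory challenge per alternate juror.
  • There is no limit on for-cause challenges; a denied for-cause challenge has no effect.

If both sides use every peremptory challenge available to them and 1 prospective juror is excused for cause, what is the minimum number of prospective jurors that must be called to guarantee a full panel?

Seats to fill: 12 + 1 alternates = 13.
Peremptories: 2 + 1×1 = 3 per side × 2 sides = 6.
For-cause removals: 1.
Minimum venire: 13 + 6 + 1 = 20.

20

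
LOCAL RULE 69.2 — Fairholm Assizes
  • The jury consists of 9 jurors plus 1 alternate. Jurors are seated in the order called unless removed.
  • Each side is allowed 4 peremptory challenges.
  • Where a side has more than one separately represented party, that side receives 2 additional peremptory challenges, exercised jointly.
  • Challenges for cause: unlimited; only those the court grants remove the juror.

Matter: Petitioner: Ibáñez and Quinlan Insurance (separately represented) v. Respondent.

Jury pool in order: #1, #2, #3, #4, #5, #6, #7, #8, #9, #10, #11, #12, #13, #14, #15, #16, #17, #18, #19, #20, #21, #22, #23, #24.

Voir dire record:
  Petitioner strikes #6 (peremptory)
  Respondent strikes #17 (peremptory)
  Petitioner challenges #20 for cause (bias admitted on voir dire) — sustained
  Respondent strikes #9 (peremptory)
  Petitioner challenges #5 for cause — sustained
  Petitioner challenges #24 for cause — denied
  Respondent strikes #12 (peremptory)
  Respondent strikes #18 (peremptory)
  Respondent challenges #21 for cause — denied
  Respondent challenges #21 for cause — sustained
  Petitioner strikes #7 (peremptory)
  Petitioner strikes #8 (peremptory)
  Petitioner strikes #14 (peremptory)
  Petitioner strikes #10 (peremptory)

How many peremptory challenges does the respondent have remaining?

0

Respondent allotment: 4.
Respondent peremptories used: #17, #9, #12, #18 — 4 (for-cause on #21, #21 don't count).
Remaining: 4 − 4 = 0.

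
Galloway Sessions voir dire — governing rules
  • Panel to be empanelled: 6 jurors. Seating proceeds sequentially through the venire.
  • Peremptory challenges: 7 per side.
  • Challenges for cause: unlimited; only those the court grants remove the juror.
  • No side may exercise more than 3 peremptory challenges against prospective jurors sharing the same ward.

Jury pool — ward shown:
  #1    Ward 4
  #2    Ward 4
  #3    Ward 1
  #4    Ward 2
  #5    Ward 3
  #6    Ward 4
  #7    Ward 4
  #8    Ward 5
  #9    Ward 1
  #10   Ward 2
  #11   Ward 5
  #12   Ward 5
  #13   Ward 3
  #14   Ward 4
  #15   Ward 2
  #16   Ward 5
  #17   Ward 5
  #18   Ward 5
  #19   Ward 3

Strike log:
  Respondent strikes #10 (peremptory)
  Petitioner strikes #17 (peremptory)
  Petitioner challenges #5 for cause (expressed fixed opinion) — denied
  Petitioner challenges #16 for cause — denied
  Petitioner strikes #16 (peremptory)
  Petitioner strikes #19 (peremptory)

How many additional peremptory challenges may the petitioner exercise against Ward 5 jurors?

Petitioner peremptories so far: #17, #16, #19 — 3 of 7 used, 4 left overall.
Against Ward 5: #17, #16 — 2 used; per-ward cap 3 leaves 1.
Binding limit: min(4, 1) = 1.

1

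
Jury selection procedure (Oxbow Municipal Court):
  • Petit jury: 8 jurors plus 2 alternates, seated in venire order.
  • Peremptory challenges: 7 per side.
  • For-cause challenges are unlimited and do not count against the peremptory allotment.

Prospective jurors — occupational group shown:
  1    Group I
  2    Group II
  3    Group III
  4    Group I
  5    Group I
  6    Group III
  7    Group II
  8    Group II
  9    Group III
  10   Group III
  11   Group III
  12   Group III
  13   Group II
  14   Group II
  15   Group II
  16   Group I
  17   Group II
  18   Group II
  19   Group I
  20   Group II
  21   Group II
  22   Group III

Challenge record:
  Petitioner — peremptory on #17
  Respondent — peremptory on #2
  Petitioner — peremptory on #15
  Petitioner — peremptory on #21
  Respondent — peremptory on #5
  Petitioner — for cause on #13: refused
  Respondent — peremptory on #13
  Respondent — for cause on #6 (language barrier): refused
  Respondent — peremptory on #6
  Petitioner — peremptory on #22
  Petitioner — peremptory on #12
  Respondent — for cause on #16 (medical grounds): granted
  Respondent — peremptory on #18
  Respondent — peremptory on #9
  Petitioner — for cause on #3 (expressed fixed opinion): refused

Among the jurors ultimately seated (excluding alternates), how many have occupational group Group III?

3

Removed: #2, #5, #6, #9, #12, #13, #15, #16, #17, #18, #21, #22.
Seated jurors 1–8: #1, #3, #4, #7, #8, #10, #11, #14 (alternates #19, #20 not counted).
Of those, in Group III: #3, #10, #11 → 3.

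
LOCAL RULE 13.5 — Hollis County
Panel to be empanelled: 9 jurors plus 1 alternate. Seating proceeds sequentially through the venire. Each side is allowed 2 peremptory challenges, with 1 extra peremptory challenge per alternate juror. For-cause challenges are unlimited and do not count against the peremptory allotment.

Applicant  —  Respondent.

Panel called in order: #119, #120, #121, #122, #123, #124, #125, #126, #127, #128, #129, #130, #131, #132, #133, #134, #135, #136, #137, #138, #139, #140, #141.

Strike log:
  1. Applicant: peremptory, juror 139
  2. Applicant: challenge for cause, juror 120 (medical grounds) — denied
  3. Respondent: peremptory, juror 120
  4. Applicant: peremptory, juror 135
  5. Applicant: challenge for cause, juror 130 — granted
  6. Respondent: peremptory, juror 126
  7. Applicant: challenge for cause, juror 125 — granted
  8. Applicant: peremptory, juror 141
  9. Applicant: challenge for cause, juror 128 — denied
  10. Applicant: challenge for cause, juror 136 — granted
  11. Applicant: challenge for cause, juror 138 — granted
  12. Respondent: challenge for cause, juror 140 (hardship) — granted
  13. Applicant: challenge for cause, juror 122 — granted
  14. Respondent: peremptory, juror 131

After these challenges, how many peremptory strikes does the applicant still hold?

Applicant allotment: 2 base + 1 × 1 alternate = 3.
Applicant peremptories used: #139, #135, #141 — 3 (for-cause on #120, #130, #125, #128, #136, #138, #122 don't count).
Remaining: 3 − 3 = 0.

0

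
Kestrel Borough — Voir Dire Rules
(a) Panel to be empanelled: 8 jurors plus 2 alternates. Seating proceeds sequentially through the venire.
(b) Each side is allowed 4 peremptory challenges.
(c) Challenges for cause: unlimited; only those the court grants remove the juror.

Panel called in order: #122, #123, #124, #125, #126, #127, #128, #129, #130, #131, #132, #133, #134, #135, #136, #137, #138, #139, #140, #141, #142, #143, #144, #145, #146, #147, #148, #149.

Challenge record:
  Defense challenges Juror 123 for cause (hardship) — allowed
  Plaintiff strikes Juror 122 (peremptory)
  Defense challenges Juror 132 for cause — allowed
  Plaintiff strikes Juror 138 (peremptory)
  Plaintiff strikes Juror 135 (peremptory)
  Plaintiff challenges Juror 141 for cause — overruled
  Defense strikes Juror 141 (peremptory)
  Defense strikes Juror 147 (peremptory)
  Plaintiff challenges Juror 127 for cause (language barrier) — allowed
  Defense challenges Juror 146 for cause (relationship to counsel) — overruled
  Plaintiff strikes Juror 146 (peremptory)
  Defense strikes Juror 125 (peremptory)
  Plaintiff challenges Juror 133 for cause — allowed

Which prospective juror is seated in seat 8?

136

Removed: #122, #123, #125, #127, #132, #133, #135, #138, #141, #146, #147.
Seating in order: seats 1–8 → #124, #126, #128, #129, #130, #131, #134, #136; alternates → #137, #139.
So seat 8 is #136.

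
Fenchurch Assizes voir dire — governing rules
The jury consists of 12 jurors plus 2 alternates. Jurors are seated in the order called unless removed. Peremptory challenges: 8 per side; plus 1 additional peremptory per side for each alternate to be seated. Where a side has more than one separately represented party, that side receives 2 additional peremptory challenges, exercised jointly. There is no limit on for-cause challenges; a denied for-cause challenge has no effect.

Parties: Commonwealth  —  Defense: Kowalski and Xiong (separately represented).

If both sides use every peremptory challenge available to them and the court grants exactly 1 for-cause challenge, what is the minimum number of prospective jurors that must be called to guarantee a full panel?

Seats to fill: 12 + 2 alternates = 14.
Peremptories — Commonwealth: 8 + 1×2 = 10; Defense: 8 + 1×2 + 2 = 12; total 22.
For-cause removals: 1.
Minimum venire: 14 + 22 + 1 = 37.

37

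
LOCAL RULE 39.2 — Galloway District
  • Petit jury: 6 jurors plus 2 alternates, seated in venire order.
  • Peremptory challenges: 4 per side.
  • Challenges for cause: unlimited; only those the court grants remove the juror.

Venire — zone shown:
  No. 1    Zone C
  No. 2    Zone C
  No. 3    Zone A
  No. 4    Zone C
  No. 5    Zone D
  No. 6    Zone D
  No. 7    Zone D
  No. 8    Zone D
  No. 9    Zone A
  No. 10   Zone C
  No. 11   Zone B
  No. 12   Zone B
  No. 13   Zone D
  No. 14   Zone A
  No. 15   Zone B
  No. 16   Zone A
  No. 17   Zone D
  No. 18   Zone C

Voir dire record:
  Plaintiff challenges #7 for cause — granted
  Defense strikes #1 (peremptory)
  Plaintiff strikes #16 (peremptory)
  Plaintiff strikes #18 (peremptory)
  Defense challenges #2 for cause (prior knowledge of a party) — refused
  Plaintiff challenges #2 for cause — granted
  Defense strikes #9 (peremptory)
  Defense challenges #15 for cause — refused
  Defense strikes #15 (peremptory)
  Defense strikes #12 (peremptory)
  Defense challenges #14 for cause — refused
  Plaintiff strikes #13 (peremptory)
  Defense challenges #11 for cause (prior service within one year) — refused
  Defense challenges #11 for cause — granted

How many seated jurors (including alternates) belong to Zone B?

Removed: #1, #2, #7, #9, #11, #12, #13, #15, #16, #18.
Seated (8 incl. alternates): #3, #4, #5, #6, #8, #10, #14, #17.
None of those are in Zone B → 0.

0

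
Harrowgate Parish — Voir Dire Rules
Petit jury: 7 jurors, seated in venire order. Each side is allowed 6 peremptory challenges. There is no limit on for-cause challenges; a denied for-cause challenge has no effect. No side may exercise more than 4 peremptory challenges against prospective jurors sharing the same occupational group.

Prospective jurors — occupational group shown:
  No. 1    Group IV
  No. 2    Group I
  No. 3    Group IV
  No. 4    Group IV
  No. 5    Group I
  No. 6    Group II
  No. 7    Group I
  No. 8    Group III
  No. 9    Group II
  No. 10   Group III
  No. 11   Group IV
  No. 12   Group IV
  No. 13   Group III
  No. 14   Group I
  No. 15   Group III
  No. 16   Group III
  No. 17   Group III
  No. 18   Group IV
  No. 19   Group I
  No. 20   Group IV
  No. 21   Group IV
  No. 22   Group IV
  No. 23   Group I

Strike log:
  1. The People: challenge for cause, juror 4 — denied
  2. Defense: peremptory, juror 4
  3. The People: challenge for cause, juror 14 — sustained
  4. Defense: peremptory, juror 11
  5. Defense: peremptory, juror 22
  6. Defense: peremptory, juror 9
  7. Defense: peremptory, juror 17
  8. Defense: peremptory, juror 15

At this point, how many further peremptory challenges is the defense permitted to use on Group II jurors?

0

Defense peremptories so far: #4, #11, #22, #9, #17, #15 — 6 of 6 used, 0 left overall.
Against Group II: #9 — 1 used; per-group cap 4 leaves 3.
Binding limit: min(0, 3) = 0.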